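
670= 670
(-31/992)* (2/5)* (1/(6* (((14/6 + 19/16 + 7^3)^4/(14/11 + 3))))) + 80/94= 168385631850451837336/197853117424424433785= 0.85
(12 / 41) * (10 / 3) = 40 / 41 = 0.98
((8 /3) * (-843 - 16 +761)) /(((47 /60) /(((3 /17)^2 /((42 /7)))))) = -1.73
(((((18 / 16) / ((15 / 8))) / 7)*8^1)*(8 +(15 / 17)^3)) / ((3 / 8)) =390208 / 24565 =15.88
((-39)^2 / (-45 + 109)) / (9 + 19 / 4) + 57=51681 / 880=58.73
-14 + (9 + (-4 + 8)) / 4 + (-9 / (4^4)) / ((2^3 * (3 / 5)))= -22031 / 2048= -10.76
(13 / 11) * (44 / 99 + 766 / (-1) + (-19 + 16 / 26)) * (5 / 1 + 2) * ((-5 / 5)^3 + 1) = 0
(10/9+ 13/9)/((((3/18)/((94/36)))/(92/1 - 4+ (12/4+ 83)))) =62698/9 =6966.44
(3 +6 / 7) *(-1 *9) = -34.71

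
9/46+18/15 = 321/230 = 1.40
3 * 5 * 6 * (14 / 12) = 105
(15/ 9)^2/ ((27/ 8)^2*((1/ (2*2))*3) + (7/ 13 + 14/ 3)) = 83200/ 411783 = 0.20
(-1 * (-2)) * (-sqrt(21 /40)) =-sqrt(210) /10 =-1.45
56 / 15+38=626 / 15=41.73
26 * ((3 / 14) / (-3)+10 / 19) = 1573 / 133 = 11.83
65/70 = 0.93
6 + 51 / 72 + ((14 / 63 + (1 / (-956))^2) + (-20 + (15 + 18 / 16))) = 25133249 / 8225424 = 3.06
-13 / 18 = -0.72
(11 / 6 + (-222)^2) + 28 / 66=49286.26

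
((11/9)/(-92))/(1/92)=-11/9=-1.22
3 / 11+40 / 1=443 / 11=40.27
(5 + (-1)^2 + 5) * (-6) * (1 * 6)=-396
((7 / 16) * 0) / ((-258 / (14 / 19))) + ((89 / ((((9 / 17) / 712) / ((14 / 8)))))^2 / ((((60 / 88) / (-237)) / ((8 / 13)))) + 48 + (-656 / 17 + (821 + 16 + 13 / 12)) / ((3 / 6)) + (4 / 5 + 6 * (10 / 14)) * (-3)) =-11760631892489239271 / 1253070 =-9385454836911.94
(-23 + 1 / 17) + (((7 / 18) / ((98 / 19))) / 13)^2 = -4185542503 / 182446992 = -22.94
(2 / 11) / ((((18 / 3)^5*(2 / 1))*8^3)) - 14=-613122047 / 43794432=-14.00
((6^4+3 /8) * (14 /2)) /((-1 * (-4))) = 72597 /32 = 2268.66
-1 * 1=-1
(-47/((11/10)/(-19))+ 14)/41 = 20.14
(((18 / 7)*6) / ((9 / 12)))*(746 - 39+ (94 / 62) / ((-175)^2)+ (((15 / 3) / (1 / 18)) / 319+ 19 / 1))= 31673521798992 / 2119954375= 14940.66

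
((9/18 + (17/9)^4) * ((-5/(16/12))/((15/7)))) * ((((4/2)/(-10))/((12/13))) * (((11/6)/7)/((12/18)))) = 24825229/12597120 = 1.97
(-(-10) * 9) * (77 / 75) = 92.40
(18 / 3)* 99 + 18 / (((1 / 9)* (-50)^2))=742581 / 1250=594.06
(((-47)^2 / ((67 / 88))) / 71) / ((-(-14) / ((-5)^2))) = 2429900 / 33299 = 72.97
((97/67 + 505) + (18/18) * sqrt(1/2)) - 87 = sqrt(2)/2 + 28103/67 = 420.15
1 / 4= 0.25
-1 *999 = -999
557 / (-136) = -557 / 136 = -4.10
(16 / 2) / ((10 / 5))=4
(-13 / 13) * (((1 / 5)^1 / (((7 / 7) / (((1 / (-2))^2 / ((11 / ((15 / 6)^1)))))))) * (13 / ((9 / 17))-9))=-35 / 198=-0.18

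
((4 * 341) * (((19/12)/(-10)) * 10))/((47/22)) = -142538/141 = -1010.91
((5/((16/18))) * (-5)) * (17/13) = -3825/104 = -36.78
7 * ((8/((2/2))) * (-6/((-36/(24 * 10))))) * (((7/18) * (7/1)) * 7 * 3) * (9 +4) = 4994080/3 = 1664693.33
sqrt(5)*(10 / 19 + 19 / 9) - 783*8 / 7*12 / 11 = -75168 / 77 + 451*sqrt(5) / 171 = -970.31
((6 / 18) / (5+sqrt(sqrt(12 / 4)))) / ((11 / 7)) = -175*3^(1 / 4) / 20526 - 7*3^(3 / 4) / 20526+35*sqrt(3) / 20526+875 / 20526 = 0.03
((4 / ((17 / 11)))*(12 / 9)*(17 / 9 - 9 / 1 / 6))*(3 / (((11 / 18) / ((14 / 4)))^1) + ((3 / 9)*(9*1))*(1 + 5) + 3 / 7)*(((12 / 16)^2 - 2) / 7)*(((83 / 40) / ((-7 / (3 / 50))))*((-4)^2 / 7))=872413 / 2186625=0.40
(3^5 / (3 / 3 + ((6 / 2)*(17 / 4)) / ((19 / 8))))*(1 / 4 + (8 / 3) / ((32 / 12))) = 47.70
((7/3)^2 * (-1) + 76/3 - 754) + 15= -6472/9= -719.11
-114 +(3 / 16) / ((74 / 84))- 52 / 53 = -1800485 / 15688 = -114.77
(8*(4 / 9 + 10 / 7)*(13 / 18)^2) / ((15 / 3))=39884 / 25515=1.56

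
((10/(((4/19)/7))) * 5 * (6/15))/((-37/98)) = -65170/37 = -1761.35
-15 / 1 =-15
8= 8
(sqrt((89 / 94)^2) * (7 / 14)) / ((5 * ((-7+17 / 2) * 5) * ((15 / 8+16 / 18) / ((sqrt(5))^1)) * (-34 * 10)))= -267 * sqrt(5) / 19875125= -0.00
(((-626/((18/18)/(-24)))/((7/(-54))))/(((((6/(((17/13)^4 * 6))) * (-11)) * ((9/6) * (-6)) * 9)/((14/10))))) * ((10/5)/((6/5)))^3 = -20913658400/8482617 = -2465.47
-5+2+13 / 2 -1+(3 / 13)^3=11039 / 4394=2.51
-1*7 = -7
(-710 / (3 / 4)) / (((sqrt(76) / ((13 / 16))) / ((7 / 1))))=-32305 * sqrt(19) / 228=-617.61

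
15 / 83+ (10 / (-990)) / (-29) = 43148 / 238293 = 0.18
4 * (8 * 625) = 20000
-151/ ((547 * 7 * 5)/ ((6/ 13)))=-906/ 248885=-0.00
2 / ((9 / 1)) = 2 / 9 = 0.22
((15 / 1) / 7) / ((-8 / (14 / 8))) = -15 / 32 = -0.47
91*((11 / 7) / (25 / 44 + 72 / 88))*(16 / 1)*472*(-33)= -1568067072 / 61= -25706017.57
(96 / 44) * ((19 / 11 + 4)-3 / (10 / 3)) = 6372 / 605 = 10.53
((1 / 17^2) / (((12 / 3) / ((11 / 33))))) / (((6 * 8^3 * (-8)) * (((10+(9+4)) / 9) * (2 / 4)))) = -1 / 108904448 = -0.00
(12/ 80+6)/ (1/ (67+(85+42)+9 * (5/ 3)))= 25707/ 20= 1285.35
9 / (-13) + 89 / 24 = 941 / 312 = 3.02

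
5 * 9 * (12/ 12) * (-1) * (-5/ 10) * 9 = 405/ 2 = 202.50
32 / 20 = 8 / 5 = 1.60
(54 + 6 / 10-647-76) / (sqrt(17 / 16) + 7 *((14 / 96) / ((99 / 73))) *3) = -18935665056 / 50645285 + 2096316288 *sqrt(17) / 50645285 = -203.22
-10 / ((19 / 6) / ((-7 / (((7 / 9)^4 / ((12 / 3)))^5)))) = 746966965804457705533440 / 216579008522089717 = 3448935.20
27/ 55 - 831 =-45678/ 55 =-830.51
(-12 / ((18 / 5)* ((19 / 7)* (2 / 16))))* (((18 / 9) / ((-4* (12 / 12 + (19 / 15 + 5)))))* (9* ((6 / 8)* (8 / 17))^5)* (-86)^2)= 724642329600 / 2940523847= 246.43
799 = 799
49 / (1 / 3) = 147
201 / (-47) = -4.28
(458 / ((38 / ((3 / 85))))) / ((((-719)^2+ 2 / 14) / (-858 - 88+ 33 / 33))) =-908901 / 1168849144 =-0.00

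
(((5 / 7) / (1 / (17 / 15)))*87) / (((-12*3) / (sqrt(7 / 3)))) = -493*sqrt(21) / 756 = -2.99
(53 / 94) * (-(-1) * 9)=5.07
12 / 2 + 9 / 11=75 / 11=6.82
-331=-331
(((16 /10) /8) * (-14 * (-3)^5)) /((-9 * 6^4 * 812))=-1 /13920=-0.00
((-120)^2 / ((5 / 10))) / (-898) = -14400 / 449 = -32.07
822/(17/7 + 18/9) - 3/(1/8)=5010/31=161.61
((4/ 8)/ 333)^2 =1/ 443556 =0.00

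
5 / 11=0.45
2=2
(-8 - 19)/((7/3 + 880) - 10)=-81/2617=-0.03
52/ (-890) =-0.06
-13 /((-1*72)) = 13 /72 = 0.18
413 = 413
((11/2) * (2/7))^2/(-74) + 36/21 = 6095/3626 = 1.68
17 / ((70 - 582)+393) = -1 / 7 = -0.14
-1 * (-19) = 19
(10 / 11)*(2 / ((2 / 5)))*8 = 400 / 11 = 36.36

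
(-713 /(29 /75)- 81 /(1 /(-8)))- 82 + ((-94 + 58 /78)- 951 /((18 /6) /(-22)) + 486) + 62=6956530 /1131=6150.78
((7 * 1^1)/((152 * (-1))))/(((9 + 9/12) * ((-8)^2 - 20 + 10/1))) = -7/80028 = -0.00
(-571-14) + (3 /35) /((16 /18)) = -163773 /280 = -584.90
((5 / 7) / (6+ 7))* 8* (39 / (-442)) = -60 / 1547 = -0.04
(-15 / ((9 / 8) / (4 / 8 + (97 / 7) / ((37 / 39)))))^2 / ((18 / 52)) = 117197.27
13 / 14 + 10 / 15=67 / 42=1.60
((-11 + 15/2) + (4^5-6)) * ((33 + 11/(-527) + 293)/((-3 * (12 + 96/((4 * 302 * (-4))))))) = -52633154789/5720058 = -9201.51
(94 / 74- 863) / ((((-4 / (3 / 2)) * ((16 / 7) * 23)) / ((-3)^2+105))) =9541287 / 13616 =700.74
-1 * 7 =-7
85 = 85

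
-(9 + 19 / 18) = -181 / 18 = -10.06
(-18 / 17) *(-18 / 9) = 36 / 17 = 2.12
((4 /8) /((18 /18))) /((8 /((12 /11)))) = 3 /44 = 0.07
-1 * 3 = -3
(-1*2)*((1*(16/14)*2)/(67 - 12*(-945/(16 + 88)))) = -832/32039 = -0.03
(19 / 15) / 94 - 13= -18311 / 1410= -12.99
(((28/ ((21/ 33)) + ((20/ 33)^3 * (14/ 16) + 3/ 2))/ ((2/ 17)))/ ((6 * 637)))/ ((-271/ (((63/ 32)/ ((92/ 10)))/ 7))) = -39880385/ 3478796665344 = -0.00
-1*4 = -4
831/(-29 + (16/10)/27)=-28.71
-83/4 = -20.75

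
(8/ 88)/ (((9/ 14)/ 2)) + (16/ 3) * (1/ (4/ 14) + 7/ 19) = 39340/ 1881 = 20.91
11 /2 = 5.50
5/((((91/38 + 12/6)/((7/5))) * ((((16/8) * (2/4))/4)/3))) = 3192/167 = 19.11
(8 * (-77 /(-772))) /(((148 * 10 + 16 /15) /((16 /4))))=1155 /535961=0.00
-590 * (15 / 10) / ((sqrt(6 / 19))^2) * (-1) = 5605 / 2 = 2802.50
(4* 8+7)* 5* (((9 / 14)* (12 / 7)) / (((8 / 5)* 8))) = 26325 / 1568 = 16.79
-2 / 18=-1 / 9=-0.11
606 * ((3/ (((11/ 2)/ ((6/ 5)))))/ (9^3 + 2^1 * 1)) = 21816/ 40205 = 0.54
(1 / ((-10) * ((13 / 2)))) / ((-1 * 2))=1 / 130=0.01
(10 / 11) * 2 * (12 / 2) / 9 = 40 / 33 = 1.21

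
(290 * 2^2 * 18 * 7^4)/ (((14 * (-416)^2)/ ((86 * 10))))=96237225/ 5408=17795.34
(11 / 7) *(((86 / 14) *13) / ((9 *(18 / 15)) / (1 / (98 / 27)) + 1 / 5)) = 30745 / 9653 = 3.19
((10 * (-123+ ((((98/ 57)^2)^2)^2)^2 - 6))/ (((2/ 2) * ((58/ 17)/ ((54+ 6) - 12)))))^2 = 9265630820539046804934815948572964940834427159258908245228194059270400/ 14406181030024356391358871026802158858794917058722394307649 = 643170511409.53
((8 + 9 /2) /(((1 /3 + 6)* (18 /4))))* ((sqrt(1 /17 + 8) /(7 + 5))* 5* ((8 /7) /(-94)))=-125* sqrt(2329) /956403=-0.01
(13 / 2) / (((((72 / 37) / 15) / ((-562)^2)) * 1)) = 189901205 / 12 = 15825100.42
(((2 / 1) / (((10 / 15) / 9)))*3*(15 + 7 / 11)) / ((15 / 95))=88236 / 11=8021.45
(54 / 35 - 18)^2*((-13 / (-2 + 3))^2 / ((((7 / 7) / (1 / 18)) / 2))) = 5085.73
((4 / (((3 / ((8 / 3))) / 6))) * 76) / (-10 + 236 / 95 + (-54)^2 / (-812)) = -93802240 / 642591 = -145.98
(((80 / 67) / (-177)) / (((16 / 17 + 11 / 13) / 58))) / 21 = -205088 / 19674081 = -0.01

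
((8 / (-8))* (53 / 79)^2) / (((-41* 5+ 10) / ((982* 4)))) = 11033752 / 1216995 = 9.07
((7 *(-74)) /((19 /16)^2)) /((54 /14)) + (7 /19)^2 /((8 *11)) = -81685205 /857736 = -95.23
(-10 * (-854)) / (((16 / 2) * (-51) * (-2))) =2135 / 204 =10.47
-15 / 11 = -1.36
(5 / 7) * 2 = 10 / 7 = 1.43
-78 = -78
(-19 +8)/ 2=-11/ 2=-5.50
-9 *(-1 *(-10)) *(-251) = 22590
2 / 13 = 0.15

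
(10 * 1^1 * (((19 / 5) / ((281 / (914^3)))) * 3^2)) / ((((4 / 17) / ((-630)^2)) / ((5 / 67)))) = 2202443248573638000 / 18827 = 116983228797664.95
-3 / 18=-0.17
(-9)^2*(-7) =-567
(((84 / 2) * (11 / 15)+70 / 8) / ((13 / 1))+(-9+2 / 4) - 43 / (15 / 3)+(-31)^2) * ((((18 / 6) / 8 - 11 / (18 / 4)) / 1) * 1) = -7336909 / 3744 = -1959.64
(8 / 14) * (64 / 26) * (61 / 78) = 1.10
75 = 75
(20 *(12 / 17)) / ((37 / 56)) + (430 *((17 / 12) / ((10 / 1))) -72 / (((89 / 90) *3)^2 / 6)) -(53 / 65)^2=8218277245003 / 252603066300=32.53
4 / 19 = 0.21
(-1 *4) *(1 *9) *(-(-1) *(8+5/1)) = -468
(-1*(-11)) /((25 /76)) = 836 /25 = 33.44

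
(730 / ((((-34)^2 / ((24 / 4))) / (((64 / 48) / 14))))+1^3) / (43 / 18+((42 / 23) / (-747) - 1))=0.98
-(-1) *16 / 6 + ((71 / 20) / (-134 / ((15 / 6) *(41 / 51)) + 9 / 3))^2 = 7278055105 / 2726092944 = 2.67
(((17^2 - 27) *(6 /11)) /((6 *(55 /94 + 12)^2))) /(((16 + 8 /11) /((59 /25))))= 17073361 /804706175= 0.02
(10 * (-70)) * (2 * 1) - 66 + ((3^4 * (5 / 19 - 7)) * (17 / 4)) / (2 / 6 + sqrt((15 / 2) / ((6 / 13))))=-15654406 / 11039 - 793152 * sqrt(65) / 11039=-1997.37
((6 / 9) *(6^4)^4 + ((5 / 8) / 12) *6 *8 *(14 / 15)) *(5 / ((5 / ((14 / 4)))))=39495538704433 / 6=6582589784072.17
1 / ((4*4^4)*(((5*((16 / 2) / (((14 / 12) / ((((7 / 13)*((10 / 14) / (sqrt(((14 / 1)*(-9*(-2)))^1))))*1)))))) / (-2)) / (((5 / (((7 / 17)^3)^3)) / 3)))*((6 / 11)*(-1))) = 16958066339071*sqrt(7) / 2125136240640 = 21.11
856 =856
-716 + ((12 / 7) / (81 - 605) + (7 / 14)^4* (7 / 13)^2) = -1775333867 / 2479568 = -715.99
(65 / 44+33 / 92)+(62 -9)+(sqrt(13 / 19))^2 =533771 / 9614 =55.52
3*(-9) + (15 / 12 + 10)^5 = 184500477 / 1024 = 180176.25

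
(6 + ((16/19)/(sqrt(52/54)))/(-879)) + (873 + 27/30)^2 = 76370721/100 -8 * sqrt(78)/72371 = 763707.21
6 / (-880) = -3 / 440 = -0.01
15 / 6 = 5 / 2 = 2.50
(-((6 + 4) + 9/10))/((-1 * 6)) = 109/60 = 1.82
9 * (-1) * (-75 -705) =7020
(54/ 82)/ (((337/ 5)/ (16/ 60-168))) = -22644/ 13817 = -1.64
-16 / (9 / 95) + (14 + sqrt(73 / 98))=-154.03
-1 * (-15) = 15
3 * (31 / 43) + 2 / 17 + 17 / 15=37432 / 10965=3.41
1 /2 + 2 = 5 /2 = 2.50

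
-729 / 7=-104.14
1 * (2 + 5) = 7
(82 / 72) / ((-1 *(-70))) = 41 / 2520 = 0.02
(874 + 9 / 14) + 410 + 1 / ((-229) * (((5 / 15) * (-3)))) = 4118579 / 3206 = 1284.65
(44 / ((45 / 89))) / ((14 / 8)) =49.73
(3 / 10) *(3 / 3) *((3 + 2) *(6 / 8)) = 9 / 8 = 1.12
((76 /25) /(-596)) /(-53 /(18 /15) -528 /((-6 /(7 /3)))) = -114 /3602075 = -0.00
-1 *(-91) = 91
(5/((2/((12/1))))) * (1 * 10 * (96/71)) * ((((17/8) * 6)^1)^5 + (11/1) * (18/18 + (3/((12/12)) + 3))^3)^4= 5466161253367921204194902.00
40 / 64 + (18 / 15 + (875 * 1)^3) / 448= 1495361.96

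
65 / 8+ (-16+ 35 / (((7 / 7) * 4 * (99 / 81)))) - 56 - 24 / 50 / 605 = -6862721 / 121000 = -56.72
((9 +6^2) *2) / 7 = 90 / 7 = 12.86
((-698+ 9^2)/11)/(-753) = 617/8283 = 0.07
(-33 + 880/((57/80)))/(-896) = -68519/51072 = -1.34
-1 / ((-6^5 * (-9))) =-1 / 69984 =-0.00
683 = 683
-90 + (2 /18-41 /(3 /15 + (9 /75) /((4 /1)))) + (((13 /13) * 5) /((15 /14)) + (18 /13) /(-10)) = -3547028 /13455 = -263.62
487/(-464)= -487/464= -1.05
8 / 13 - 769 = -9989 / 13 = -768.38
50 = 50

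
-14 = -14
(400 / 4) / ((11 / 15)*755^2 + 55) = 15 / 62711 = 0.00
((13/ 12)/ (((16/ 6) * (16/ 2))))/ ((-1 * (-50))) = 13/ 12800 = 0.00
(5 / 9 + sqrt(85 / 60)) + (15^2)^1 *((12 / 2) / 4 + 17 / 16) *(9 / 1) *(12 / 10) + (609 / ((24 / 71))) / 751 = 6231.02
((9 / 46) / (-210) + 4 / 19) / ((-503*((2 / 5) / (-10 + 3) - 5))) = 12823 / 155626188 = 0.00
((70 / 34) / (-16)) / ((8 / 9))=-315 / 2176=-0.14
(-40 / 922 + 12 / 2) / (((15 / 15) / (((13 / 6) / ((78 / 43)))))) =59039 / 8298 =7.11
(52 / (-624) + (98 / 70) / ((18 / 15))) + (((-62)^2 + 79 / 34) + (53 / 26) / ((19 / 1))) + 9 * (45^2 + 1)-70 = 1109116175 / 50388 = 22011.51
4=4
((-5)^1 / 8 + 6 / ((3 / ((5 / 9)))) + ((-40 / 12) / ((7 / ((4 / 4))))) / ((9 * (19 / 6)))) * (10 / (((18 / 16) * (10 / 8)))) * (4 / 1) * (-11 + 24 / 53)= -80406560 / 570969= -140.82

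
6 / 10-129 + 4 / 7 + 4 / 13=-58022 / 455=-127.52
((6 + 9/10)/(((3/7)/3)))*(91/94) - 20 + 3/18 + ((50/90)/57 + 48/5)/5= 69553307/2411100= 28.85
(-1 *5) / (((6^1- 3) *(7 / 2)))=-10 / 21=-0.48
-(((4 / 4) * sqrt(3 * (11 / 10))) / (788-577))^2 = -33 / 445210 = -0.00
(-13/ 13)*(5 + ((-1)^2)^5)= -6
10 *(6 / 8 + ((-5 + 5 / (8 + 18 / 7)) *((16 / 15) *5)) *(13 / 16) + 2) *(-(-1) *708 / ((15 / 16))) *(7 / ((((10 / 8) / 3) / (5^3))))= -267498983.78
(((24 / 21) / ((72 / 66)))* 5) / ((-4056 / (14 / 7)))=-55 / 21294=-0.00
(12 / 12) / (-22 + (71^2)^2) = 1 / 25411659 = 0.00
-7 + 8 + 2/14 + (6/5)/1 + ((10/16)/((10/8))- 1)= 129/70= 1.84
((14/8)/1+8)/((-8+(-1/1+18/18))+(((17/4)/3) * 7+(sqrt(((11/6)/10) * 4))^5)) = 227053125/42057559 - 4247100 * sqrt(165)/42057559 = 4.10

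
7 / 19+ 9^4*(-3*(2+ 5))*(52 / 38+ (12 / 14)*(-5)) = 401947.95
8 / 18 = 4 / 9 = 0.44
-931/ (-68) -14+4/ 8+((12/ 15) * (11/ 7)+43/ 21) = 24961/ 7140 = 3.50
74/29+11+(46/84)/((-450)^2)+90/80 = 904985323/61661250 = 14.68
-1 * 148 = -148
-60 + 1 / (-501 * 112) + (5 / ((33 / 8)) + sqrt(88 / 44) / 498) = -12095257 / 205744 + sqrt(2) / 498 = -58.79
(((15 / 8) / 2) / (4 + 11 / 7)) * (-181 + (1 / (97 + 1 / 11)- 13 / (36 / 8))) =-1586165 / 51264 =-30.94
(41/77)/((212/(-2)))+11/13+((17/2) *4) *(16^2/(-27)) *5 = -4615323397/2864862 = -1611.01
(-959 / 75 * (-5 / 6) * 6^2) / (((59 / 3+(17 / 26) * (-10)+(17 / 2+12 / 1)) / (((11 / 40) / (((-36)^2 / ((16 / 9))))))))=137137 / 31869450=0.00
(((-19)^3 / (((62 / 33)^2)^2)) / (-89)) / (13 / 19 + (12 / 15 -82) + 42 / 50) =-0.08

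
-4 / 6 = -2 / 3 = -0.67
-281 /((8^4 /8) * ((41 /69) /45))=-872505 /20992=-41.56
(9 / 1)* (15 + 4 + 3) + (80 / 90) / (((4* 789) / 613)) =1407224 / 7101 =198.17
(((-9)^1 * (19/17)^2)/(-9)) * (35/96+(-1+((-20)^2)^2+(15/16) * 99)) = 199976.73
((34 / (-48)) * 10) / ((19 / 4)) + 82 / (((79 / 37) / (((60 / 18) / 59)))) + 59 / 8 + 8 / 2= 25618807 / 2125416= 12.05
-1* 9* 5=-45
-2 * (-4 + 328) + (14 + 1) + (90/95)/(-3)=-12033/19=-633.32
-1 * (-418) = 418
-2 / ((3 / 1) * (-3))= 2 / 9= 0.22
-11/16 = -0.69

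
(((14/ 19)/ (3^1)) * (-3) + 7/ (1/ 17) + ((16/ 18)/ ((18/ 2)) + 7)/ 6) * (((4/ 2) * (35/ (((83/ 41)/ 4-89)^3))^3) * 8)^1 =-32467681075846831387296661504000/ 131878692253932112714168650527838635443641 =-0.00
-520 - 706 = -1226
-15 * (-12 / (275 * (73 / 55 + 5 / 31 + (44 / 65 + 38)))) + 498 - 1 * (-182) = 50449729 / 74189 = 680.02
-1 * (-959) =959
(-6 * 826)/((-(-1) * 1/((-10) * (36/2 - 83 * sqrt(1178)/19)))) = 892080 - 4113480 * sqrt(1178)/19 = -6538597.87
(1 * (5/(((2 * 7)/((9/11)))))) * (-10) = -225/77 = -2.92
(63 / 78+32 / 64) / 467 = 0.00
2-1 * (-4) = 6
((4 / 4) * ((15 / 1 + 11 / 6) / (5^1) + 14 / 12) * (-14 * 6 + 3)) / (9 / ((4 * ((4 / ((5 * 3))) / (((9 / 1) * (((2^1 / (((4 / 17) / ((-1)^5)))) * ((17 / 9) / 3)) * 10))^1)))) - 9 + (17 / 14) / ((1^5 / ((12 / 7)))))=0.09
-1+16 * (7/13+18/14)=2565/91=28.19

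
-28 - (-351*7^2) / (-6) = -5789 / 2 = -2894.50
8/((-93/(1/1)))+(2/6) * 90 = 2782/93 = 29.91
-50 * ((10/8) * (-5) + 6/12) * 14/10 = 805/2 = 402.50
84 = 84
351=351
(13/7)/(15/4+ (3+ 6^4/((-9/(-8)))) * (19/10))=0.00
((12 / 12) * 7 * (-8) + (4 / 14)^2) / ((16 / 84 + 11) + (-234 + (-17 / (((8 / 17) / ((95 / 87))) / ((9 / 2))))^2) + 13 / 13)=-1769733120 / 990227062699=-0.00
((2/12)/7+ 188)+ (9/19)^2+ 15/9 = 189.91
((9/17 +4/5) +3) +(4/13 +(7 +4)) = 17279/1105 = 15.64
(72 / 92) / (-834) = -3 / 3197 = -0.00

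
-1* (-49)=49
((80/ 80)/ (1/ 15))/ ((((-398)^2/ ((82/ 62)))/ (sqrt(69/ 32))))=615 * sqrt(138)/ 39284192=0.00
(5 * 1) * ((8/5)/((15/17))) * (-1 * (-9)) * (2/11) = 816/55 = 14.84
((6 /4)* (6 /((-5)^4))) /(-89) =-9 /55625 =-0.00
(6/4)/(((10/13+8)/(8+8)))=52/19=2.74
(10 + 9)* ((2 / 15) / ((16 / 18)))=57 / 20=2.85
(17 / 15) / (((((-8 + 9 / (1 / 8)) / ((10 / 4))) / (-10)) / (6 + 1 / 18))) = -9265 / 3456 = -2.68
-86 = -86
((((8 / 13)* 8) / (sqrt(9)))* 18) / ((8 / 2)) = 96 / 13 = 7.38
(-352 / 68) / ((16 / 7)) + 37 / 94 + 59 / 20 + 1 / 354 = 3059647 / 2828460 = 1.08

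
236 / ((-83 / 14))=-3304 / 83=-39.81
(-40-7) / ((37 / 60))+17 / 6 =-16291 / 222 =-73.38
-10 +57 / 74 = -683 / 74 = -9.23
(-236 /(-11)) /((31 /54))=12744 /341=37.37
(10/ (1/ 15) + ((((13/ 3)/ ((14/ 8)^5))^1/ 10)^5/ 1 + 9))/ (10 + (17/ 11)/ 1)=1781136096510959354842267725661/ 129333495848280065011890084375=13.77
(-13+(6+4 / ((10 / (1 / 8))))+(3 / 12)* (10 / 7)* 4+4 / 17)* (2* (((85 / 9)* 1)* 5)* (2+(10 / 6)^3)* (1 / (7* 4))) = -11259995 / 95256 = -118.21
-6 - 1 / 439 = -2635 / 439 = -6.00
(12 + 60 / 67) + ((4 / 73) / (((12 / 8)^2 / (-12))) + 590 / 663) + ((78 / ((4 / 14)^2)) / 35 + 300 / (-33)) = 3769406593 / 118900210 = 31.70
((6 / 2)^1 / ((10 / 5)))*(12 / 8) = 2.25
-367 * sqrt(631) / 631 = -14.61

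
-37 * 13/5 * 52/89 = -25012/445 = -56.21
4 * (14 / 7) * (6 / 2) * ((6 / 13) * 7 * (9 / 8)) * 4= 4536 / 13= 348.92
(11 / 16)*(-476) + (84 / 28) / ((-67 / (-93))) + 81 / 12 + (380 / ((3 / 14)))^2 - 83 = 3792040001 / 1206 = 3144311.78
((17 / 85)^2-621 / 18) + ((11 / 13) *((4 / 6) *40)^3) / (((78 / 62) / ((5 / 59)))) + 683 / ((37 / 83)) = 3852733818049 / 1494154350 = 2578.54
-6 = -6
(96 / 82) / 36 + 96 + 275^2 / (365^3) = 4595143219 / 47849091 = 96.03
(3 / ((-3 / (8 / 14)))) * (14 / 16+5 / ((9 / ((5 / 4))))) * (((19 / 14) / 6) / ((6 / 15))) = -10735 / 21168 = -0.51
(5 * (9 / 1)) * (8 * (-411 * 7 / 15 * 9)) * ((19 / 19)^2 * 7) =-4350024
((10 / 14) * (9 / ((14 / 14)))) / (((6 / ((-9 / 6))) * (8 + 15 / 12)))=-45 / 259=-0.17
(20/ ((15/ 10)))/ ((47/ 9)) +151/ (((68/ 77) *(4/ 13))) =558.26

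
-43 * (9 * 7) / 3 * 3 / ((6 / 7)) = -6321 / 2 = -3160.50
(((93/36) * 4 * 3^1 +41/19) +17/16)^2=108222409/92416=1171.04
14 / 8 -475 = -1893 / 4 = -473.25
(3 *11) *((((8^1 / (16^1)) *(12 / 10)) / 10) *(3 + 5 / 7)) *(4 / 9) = 572 / 175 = 3.27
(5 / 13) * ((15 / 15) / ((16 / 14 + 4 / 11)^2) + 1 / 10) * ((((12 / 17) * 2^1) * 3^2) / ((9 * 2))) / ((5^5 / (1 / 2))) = 109119 / 4646525000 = 0.00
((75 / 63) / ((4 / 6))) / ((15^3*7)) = 0.00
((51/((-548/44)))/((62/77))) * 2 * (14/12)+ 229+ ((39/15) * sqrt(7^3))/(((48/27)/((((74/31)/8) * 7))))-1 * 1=212121 * sqrt(7)/9920+ 1835839/8494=272.71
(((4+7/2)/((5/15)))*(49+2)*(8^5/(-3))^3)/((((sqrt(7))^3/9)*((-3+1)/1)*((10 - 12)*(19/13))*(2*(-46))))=10934643138232320*sqrt(7)/21413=1351064606500.80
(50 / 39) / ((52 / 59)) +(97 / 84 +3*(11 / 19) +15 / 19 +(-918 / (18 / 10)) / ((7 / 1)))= -18266095 / 269724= -67.72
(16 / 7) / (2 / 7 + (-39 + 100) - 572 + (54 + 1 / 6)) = -96 / 19175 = -0.01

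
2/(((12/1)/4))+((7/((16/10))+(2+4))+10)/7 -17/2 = -827/168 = -4.92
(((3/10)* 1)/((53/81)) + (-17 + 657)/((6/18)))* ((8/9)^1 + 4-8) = -4749934/795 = -5974.76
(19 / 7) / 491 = 19 / 3437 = 0.01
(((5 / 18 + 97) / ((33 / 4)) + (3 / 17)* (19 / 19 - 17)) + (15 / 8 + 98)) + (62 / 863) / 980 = 929548174201 / 8540282520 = 108.84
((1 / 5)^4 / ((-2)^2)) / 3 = 1 / 7500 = 0.00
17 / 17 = 1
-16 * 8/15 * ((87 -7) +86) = -21248/15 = -1416.53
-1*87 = -87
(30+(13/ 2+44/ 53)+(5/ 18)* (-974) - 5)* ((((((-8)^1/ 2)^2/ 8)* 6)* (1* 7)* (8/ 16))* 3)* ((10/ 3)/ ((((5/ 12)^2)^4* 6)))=-76004950081536/ 4140625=-18355912.47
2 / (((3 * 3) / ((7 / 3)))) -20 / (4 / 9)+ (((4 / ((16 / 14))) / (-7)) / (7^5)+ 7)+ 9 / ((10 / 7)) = -70749134 / 2268945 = -31.18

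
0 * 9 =0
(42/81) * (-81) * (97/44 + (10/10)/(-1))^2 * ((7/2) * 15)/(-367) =6193845/710512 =8.72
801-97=704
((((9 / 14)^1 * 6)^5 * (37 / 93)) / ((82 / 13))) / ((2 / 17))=39110337513 / 85446788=457.72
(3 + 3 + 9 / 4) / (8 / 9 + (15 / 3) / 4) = 27 / 7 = 3.86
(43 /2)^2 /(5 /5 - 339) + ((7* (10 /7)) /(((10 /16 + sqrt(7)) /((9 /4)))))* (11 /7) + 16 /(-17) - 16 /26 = -47394161 /7561736 + 1760* sqrt(7) /329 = 7.89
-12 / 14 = -6 / 7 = -0.86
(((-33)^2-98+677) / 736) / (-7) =-417 / 1288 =-0.32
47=47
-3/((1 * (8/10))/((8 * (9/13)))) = -270/13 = -20.77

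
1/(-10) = -1/10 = -0.10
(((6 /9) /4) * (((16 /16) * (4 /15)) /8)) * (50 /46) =5 /828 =0.01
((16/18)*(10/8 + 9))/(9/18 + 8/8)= 164/27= 6.07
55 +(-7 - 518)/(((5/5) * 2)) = -415/2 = -207.50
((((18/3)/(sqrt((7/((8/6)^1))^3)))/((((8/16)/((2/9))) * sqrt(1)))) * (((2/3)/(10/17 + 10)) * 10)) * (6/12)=544 * sqrt(21)/35721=0.07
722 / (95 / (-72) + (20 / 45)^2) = -467856 / 727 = -643.54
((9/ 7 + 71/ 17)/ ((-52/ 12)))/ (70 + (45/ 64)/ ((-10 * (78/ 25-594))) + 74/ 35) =-472704000/ 27043755601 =-0.02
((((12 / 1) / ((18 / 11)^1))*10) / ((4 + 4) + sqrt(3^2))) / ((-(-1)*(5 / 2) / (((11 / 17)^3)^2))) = 14172488 / 72412707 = 0.20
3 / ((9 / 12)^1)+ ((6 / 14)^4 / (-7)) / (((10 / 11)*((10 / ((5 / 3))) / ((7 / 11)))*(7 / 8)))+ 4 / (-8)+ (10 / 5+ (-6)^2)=41.50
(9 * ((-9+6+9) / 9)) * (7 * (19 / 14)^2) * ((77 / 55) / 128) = 0.85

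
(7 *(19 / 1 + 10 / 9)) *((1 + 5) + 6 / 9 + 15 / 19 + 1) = 1190.44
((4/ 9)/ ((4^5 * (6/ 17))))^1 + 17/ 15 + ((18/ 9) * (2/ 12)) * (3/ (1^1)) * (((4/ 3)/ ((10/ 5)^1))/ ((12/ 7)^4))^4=5309788405915415429/ 4679882803280609280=1.13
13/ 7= 1.86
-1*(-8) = 8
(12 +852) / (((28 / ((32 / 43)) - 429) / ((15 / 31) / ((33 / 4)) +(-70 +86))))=-37850112 / 1067671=-35.45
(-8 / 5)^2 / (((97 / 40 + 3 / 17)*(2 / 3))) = 13056 / 8845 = 1.48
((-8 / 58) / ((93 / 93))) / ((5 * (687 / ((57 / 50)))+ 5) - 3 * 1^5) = -19 / 415338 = -0.00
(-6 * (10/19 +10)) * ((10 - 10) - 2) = 2400/19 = 126.32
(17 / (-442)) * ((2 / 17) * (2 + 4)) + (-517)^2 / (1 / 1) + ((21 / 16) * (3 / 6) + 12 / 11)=20793079691 / 77792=267290.72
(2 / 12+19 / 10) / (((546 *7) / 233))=7223 / 57330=0.13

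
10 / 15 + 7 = 7.67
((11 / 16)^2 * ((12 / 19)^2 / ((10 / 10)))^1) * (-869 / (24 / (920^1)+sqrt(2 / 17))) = 5550289965 / 151891472-12515359725 * sqrt(34) / 151891472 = -443.91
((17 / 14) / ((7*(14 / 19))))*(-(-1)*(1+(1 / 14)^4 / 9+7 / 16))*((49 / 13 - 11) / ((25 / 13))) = -471567403 / 370594350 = -1.27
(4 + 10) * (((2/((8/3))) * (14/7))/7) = 3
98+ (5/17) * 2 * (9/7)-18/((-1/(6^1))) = 24604/119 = 206.76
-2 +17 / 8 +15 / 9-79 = -1853 / 24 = -77.21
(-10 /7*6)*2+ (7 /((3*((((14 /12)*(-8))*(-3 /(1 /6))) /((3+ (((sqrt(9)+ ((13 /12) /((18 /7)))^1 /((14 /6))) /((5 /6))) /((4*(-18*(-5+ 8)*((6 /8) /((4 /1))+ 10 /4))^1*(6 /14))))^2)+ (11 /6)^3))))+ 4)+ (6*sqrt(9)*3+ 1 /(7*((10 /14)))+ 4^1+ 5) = 552304647257261 /11005505380800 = 50.18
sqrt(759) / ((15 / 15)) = sqrt(759) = 27.55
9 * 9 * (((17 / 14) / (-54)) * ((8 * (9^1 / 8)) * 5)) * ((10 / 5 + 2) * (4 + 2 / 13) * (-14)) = 19066.15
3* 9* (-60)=-1620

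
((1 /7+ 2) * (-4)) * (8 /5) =-96 /7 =-13.71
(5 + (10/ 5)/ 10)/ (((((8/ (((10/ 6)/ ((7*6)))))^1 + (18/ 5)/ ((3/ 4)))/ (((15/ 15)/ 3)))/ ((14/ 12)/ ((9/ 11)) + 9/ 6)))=1027/ 41796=0.02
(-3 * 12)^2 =1296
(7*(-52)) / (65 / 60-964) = 4368 / 11555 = 0.38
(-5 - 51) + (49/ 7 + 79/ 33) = -1538/ 33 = -46.61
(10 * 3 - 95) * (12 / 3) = -260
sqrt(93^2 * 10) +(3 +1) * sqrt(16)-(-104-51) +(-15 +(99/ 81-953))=-7162/ 9 +93 * sqrt(10)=-501.69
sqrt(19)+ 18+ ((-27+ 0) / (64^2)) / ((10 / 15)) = sqrt(19)+ 147375 / 8192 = 22.35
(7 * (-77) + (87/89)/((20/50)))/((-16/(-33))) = -3151731/2848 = -1106.65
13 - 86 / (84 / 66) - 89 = -1005 / 7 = -143.57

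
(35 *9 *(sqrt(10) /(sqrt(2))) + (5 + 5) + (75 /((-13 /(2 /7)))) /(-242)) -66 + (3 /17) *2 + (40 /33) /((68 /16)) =-31085233 /561561 + 315 *sqrt(5) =649.01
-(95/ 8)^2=-9025/ 64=-141.02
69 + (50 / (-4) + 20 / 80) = 227 / 4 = 56.75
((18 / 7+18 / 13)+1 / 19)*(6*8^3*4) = 85168128 / 1729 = 49258.60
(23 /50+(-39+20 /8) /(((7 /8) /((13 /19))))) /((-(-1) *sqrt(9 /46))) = -62247 *sqrt(46) /6650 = -63.49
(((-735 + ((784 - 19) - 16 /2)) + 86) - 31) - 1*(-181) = 258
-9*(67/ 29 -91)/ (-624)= -1.28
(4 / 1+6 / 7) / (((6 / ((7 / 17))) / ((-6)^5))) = -2592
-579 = -579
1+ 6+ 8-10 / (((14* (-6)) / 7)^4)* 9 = 17275 / 1152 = 15.00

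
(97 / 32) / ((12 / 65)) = 6305 / 384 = 16.42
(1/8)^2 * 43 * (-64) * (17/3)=-731/3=-243.67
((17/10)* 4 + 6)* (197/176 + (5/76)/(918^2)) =3154316152/220161645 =14.33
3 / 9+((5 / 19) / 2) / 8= 0.35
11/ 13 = 0.85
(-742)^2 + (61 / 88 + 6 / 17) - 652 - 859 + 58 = 821471621 / 1496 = 549112.05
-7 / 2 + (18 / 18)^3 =-5 / 2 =-2.50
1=1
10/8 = 5/4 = 1.25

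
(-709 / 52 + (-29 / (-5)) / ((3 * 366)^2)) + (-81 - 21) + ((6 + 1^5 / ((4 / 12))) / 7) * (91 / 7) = -13565681599 / 137137455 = -98.92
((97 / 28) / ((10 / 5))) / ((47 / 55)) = 5335 / 2632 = 2.03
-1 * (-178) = 178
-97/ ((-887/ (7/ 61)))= 0.01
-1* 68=-68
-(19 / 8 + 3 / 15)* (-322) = 16583 / 20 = 829.15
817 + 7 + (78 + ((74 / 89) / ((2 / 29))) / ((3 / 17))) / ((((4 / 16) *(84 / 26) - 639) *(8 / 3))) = 4866949121 / 5907108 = 823.91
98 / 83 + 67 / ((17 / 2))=12788 / 1411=9.06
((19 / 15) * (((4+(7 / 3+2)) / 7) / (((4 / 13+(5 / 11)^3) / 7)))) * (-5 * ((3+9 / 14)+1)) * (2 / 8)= -534230125 / 3502296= -152.54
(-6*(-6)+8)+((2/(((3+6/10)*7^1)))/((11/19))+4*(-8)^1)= 8411/693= 12.14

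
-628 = -628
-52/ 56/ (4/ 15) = -195/ 56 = -3.48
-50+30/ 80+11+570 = 4251/ 8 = 531.38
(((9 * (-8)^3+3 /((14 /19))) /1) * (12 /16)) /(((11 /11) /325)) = -62843625 /56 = -1122207.59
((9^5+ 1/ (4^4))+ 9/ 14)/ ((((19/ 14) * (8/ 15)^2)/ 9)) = 214279358175/ 155648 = 1376692.01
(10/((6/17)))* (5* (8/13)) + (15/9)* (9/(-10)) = 6683/78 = 85.68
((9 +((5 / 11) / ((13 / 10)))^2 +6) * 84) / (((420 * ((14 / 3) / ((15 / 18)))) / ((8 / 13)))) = 618470 / 1860859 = 0.33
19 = 19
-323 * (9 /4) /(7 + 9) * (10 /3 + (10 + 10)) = -33915 /32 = -1059.84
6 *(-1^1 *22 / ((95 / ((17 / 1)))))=-2244 / 95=-23.62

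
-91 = -91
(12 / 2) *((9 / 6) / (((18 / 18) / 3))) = 27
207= 207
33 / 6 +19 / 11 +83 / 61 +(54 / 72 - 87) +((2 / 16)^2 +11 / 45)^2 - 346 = -2357532790729 / 5565542400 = -423.59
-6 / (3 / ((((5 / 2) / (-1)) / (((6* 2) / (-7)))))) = -35 / 12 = -2.92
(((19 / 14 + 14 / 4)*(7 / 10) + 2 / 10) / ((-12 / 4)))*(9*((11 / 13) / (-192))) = 99 / 2080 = 0.05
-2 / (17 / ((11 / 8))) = -11 / 68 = -0.16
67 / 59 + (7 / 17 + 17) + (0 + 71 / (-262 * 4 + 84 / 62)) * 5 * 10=246606394 / 16271669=15.16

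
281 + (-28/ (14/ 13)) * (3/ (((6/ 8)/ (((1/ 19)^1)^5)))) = 695783715/ 2476099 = 281.00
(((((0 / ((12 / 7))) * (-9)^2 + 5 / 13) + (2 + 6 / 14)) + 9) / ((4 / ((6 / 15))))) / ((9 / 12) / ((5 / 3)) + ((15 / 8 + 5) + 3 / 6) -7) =4300 / 3003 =1.43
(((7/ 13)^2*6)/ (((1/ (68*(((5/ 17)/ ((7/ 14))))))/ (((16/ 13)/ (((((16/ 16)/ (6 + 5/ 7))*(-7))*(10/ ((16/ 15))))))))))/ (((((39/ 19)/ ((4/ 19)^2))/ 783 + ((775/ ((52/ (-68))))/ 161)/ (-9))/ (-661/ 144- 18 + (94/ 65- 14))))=147836017473536/ 364162142175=405.96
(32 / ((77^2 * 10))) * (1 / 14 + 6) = 136 / 41503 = 0.00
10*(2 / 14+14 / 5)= 206 / 7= 29.43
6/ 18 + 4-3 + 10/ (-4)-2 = -3.17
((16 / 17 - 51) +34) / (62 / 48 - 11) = 6552 / 3961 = 1.65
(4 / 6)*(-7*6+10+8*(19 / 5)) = -16 / 15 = -1.07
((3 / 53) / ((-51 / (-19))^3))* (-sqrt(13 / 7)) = -6859* sqrt(91) / 16404507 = -0.00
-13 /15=-0.87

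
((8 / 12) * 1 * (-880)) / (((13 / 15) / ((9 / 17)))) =-79200 / 221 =-358.37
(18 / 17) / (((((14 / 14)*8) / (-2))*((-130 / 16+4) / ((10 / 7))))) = 0.09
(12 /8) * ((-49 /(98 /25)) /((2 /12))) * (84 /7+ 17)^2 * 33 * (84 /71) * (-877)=230007150450 /71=3239537330.28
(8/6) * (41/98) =0.56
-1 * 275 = -275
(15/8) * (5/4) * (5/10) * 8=75/8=9.38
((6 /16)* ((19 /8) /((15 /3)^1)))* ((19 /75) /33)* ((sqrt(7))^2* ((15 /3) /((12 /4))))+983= 155709727 /158400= 983.02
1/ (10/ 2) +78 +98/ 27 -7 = 10102/ 135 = 74.83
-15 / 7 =-2.14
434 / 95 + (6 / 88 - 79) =-310839 / 4180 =-74.36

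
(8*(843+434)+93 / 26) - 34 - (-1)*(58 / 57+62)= 10248.59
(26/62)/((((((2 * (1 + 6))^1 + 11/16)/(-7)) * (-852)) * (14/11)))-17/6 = -8792423/3103410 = -2.83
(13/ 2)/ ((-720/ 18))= -13/ 80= -0.16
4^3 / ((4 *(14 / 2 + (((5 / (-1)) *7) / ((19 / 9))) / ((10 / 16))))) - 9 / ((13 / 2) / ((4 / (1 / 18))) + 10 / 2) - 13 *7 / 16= -36005181 / 4351088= -8.27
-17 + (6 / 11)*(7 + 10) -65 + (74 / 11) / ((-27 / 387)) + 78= -91.15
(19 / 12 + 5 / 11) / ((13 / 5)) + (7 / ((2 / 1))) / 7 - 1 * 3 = -1.72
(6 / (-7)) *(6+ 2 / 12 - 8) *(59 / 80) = 649 / 560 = 1.16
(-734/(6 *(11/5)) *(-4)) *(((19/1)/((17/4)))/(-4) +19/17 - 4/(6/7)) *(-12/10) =1245.58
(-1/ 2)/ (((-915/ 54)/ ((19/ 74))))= 171/ 22570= 0.01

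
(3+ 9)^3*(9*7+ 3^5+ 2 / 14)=529014.86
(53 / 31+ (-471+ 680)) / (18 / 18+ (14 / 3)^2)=58788 / 6355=9.25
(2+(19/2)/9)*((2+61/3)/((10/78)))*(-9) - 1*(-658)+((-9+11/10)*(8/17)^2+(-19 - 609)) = -13762901/2890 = -4762.25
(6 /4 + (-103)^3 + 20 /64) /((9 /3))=-17483603 /48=-364241.73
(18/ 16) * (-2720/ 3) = -1020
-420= -420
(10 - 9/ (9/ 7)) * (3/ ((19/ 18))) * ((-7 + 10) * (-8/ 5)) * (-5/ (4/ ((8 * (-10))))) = -77760/ 19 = -4092.63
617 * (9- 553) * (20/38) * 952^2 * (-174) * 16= 8468903639777280/19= 445731770514593.68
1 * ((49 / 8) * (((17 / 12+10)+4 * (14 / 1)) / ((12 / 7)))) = 277487 / 1152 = 240.87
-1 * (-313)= 313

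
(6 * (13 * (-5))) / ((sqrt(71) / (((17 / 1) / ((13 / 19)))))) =-9690 * sqrt(71) / 71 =-1149.99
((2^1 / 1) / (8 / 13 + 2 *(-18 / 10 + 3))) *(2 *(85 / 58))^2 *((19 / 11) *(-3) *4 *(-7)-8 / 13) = 823.23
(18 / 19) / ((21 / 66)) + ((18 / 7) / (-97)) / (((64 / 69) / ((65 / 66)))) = 3826629 / 1297472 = 2.95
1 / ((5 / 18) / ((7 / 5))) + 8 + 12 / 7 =14.75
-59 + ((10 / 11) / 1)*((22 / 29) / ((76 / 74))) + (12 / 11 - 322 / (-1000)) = -172482679 / 3030500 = -56.92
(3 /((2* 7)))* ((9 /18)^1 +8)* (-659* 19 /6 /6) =-212857 /336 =-633.50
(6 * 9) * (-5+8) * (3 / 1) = 486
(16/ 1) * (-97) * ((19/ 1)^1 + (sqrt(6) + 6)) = -38800 - 1552 * sqrt(6) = -42601.61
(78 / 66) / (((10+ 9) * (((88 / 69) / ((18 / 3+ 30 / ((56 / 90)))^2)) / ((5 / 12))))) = 7117695 / 119168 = 59.73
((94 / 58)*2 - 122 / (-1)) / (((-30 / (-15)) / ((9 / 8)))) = 2043 / 29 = 70.45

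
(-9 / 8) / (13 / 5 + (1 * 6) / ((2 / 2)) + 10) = -0.06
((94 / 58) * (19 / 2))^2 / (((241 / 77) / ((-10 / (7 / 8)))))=-175438780 / 202681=-865.59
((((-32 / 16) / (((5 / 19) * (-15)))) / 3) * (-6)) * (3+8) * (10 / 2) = -55.73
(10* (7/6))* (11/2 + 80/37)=6615/74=89.39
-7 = -7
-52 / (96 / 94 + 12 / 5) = -3055 / 201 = -15.20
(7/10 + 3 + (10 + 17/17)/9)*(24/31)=1772/465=3.81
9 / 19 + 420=7989 / 19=420.47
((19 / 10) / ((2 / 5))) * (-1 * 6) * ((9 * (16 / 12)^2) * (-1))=456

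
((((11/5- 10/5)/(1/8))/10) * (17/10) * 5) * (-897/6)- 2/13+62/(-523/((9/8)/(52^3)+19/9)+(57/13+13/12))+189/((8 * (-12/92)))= -808250621644015479/2100144530502200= -384.85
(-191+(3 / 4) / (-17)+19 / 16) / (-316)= 51641 / 85952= 0.60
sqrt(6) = 2.45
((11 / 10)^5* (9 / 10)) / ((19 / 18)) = 13045131 / 9500000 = 1.37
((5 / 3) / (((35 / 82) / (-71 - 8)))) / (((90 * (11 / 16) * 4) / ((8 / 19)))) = -0.52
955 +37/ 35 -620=11762/ 35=336.06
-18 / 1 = -18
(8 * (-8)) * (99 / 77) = -576 / 7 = -82.29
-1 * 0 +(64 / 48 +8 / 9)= 20 / 9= 2.22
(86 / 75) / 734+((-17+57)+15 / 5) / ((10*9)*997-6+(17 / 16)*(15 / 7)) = 62742461 / 30734240675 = 0.00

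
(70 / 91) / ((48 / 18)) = 15 / 52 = 0.29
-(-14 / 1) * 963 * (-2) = -26964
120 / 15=8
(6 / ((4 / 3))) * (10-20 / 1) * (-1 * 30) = 1350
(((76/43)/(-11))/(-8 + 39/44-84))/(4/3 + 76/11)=0.00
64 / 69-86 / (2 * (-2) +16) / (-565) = 73309 / 77970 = 0.94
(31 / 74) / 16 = 31 / 1184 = 0.03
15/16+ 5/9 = 215/144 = 1.49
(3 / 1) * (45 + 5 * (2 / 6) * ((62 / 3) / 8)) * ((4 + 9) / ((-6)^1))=-23075 / 72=-320.49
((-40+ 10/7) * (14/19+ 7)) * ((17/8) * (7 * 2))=-337365/38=-8878.03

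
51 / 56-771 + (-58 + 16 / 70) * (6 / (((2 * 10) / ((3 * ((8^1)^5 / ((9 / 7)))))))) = -1325908.01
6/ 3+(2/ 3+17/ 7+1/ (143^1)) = 15322/ 3003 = 5.10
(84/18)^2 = 196/9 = 21.78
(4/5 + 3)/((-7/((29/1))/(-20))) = 2204/7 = 314.86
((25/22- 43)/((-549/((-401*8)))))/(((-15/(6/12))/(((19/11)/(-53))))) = -4678066/17603685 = -0.27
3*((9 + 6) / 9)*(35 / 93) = 175 / 93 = 1.88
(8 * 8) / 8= 8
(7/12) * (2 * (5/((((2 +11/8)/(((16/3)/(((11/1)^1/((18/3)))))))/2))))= 8960/891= 10.06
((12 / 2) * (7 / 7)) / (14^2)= 3 / 98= 0.03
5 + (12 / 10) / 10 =128 / 25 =5.12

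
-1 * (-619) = 619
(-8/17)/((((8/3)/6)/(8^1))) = -144/17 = -8.47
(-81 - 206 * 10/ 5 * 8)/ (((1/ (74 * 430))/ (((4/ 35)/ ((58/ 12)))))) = -515789472/ 203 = -2540834.84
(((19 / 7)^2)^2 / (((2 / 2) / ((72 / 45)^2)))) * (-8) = -66724352 / 60025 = -1111.61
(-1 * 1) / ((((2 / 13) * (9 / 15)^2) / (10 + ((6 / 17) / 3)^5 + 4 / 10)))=-266618170 / 1419857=-187.78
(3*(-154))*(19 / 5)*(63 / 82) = -276507 / 205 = -1348.81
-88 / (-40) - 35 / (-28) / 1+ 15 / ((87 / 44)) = 6401 / 580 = 11.04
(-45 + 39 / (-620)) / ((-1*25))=1.80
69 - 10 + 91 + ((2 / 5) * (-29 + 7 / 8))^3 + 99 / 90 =-407273 / 320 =-1272.73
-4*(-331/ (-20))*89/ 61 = -29459/ 305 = -96.59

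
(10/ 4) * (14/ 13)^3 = 6860/ 2197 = 3.12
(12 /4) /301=3 /301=0.01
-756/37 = -20.43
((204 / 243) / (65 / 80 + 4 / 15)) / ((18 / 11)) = 29920 / 62937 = 0.48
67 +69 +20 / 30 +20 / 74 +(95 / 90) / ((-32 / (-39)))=327313 / 2368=138.22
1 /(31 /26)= 26 /31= 0.84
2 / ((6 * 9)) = 1 / 27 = 0.04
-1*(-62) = 62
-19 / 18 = -1.06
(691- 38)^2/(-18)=-426409/18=-23689.39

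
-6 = -6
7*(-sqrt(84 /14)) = -7*sqrt(6) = -17.15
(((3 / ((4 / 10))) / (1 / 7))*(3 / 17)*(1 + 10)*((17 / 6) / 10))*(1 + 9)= 1155 / 4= 288.75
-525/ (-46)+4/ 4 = 571/ 46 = 12.41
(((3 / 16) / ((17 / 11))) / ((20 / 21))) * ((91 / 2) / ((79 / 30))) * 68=189189 / 1264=149.67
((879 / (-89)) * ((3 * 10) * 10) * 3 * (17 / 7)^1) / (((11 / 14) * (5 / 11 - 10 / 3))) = 16138440 / 1691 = 9543.73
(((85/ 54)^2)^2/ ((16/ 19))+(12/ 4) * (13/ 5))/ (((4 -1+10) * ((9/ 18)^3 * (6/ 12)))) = 10264966319/ 552698640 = 18.57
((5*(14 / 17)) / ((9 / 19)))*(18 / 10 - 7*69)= -213332 / 51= -4182.98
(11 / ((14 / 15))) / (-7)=-165 / 98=-1.68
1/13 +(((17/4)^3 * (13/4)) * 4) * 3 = 2490955/832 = 2993.94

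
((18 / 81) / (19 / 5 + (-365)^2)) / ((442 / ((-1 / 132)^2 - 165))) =-14374795 / 23086110288384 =-0.00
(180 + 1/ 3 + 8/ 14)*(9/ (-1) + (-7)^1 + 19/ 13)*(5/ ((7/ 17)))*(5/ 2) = -14531175/ 182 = -79841.62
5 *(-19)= -95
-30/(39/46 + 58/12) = -1035/196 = -5.28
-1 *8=-8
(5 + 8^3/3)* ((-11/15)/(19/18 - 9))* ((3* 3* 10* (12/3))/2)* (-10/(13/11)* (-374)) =1561016160/169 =9236782.01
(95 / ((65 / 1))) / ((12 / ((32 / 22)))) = 76 / 429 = 0.18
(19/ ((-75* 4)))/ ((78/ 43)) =-0.03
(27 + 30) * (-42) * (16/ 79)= -38304/ 79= -484.86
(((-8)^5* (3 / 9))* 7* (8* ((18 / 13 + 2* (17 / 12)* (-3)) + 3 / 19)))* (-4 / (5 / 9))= -37841534976 / 1235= -30640919.01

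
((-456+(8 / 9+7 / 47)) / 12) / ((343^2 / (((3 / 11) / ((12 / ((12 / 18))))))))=-192449 / 39414297384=-0.00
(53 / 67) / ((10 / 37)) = 1961 / 670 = 2.93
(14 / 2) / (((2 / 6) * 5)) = 21 / 5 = 4.20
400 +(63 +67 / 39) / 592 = 2309431 / 5772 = 400.11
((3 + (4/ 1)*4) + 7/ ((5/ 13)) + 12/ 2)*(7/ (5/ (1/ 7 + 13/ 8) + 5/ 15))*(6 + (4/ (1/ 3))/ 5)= 6286896/ 7825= 803.44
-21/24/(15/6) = -7/20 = -0.35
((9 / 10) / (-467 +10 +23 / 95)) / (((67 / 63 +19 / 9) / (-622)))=1116801 / 2892800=0.39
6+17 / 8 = 8.12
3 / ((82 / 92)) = 138 / 41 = 3.37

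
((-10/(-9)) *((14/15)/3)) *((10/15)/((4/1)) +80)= 6734/243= 27.71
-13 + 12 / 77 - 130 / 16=-12917 / 616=-20.97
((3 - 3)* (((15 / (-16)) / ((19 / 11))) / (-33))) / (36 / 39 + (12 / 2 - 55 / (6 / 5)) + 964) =0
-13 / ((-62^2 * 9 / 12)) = 13 / 2883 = 0.00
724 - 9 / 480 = 115837 / 160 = 723.98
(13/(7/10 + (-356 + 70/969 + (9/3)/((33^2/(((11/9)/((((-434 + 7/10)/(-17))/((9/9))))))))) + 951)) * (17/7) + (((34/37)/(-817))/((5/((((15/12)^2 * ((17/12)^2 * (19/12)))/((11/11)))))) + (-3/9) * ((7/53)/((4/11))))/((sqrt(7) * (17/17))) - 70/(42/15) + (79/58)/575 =-2060160599485874881/82589313886966850 - 142430009 * sqrt(7)/8159768064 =-24.99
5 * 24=120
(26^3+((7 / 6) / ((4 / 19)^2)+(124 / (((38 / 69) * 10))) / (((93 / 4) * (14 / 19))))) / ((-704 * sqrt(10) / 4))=-5377111 * sqrt(10) / 537600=-31.63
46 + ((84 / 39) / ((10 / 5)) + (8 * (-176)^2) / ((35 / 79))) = 254520236 / 455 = 559385.13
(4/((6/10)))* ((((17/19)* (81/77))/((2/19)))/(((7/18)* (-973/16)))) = -1321920/524447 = -2.52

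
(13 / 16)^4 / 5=28561 / 327680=0.09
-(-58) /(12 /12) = 58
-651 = -651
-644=-644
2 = 2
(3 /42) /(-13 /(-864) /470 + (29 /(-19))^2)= 73297440 /2390625811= 0.03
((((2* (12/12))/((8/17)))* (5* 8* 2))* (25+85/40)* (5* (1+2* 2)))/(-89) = -461125/178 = -2590.59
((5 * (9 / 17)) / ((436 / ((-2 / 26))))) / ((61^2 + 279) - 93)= -45 / 376462892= -0.00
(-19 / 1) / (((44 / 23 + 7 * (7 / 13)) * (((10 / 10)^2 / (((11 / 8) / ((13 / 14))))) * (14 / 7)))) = -33649 / 13592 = -2.48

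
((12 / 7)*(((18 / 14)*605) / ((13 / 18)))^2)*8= 922172169600 / 57967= 15908571.59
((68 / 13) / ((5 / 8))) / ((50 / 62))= 16864 / 1625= 10.38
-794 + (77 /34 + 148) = -643.74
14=14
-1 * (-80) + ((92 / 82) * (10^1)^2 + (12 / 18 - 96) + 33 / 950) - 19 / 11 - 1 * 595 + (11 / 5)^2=-636236357 / 1285350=-494.99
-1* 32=-32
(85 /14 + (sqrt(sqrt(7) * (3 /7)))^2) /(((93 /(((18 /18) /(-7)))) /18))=-255 /1519-18 * sqrt(7) /1519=-0.20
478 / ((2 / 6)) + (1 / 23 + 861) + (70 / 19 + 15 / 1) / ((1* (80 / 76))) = 212777 / 92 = 2312.79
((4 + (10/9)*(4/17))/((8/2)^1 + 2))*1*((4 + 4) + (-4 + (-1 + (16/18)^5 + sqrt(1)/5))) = 361411424/135517455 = 2.67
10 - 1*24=-14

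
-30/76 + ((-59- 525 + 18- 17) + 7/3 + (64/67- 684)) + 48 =-9288619/7638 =-1216.11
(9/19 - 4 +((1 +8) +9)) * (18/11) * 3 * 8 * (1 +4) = 54000/19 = 2842.11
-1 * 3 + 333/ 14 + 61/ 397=116381/ 5558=20.94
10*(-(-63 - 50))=1130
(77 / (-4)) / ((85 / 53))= -4081 / 340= -12.00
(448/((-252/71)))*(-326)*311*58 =742235640.89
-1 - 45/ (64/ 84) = -60.06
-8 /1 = -8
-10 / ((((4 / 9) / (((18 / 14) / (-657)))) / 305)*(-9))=-1.49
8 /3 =2.67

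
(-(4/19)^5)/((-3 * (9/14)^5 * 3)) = 0.00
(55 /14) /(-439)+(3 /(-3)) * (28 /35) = -24859 /30730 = -0.81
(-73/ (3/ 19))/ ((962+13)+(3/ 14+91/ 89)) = -1728202/ 3649173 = -0.47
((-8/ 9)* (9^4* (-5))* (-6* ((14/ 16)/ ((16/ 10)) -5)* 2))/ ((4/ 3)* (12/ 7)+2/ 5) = 109076625/ 188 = 580194.81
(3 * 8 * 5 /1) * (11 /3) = 440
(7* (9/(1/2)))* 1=126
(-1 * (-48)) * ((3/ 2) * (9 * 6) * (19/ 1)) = 73872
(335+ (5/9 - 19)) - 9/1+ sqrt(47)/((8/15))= 15 * sqrt(47)/8+ 2768/9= 320.41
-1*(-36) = 36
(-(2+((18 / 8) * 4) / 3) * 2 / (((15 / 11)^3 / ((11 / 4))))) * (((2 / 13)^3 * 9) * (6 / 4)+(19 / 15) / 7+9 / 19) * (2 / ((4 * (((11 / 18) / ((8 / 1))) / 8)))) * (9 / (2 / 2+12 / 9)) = -394155993792 / 255675875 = -1541.62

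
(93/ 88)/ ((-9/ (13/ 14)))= -403/ 3696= -0.11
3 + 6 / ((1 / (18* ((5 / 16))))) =36.75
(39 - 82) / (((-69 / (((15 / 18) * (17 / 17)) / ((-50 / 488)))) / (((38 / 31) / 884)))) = -49837 / 7090785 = -0.01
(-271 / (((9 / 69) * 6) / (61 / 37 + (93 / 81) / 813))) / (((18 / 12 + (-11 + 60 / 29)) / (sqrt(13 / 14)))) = 446942693 * sqrt(182) / 81377541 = 74.09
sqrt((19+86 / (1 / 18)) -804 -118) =sqrt(645) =25.40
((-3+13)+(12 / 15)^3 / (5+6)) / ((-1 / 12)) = -165768 / 1375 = -120.56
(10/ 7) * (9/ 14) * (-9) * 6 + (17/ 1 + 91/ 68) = -104137/ 3332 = -31.25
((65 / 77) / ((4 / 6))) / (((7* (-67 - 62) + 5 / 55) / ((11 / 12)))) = -55 / 42784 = -0.00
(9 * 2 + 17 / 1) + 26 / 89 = 3141 / 89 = 35.29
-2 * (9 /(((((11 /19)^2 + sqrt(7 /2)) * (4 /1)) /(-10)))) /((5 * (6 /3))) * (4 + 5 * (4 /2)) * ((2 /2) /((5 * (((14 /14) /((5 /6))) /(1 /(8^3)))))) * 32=-917301 /14127440 + 2736741 * sqrt(14) /28254880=0.30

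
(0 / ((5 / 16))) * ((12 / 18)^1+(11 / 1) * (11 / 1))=0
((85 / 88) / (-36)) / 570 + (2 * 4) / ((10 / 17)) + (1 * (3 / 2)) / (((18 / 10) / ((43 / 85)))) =430431547 / 30697920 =14.02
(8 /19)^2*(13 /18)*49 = 20384 /3249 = 6.27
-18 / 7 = -2.57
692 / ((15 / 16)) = 11072 / 15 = 738.13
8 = 8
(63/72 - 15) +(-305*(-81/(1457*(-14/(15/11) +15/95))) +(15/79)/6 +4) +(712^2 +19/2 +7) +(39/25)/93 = 33622031458348137/66322348600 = 506948.75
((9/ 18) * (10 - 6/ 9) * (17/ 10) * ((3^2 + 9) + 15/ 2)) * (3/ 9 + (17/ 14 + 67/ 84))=56933/ 120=474.44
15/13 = 1.15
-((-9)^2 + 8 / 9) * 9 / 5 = -737 / 5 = -147.40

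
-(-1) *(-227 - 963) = -1190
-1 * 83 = -83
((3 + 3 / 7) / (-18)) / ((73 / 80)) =-320 / 1533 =-0.21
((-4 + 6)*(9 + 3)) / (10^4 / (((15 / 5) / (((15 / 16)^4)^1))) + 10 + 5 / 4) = 32768 / 3530985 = 0.01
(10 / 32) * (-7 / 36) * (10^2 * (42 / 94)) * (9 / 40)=-3675 / 6016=-0.61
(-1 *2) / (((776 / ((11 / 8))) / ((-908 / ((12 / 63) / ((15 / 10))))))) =157311 / 6208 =25.34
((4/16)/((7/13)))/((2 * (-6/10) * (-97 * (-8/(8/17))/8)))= -65/34629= -0.00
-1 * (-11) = 11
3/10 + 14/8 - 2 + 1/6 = 13/60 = 0.22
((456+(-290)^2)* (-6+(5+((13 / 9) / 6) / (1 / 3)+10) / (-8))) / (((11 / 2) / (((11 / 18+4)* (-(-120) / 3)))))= -20124539390 / 891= -22586463.96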